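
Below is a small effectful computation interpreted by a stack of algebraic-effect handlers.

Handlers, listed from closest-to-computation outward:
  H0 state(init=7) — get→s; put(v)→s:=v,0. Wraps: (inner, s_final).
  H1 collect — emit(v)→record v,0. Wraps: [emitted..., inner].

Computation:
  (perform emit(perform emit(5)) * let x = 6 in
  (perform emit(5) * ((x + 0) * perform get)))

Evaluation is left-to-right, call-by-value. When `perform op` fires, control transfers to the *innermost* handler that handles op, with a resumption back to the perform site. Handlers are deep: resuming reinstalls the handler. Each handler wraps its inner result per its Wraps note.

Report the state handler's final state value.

Working:
emit(5) @ H1 ⇒ out+=5
emit(0) @ H1 ⇒ out+=0
emit(5) @ H1 ⇒ out+=5
get @ H0 ⇒ 7
H0 returns (0, 7)
H1 returns [5, 0, 5, (0, 7)]
= [5, 0, 5, (0, 7)]

Answer: 7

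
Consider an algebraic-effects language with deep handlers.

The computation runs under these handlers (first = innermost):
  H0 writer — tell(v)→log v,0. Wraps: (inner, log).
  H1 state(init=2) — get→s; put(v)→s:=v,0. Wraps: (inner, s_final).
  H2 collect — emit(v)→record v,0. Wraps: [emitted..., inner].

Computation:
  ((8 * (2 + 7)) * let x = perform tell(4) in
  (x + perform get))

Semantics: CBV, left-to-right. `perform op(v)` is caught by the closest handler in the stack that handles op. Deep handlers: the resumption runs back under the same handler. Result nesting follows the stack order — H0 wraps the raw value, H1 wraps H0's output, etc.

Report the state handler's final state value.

Answer: 2

Step-by-step:
tell(4) @ H0 ⇒ log+=4
get @ H1 ⇒ 2
H0 returns (144, (4))
H1 returns ((144, (4)), 2)
H2 returns [((144, (4)), 2)]
= [((144, (4)), 2)]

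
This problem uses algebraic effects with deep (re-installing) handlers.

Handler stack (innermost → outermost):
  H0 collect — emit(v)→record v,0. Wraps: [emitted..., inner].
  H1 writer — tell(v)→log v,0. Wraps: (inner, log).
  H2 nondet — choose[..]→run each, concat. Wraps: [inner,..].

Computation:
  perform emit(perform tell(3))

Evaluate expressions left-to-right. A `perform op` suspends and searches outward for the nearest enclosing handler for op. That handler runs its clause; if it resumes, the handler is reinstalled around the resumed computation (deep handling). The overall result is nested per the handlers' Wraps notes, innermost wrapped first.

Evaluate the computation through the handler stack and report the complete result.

Working:
tell(3) @ H1 ⇒ log+=3
emit(0) @ H0 ⇒ out+=0
H0 returns [0, 0]
H1 returns ([0, 0], (3))
H2 returns [([0, 0], (3))]
= [([0, 0], (3))]

Answer: [([0, 0], (3))]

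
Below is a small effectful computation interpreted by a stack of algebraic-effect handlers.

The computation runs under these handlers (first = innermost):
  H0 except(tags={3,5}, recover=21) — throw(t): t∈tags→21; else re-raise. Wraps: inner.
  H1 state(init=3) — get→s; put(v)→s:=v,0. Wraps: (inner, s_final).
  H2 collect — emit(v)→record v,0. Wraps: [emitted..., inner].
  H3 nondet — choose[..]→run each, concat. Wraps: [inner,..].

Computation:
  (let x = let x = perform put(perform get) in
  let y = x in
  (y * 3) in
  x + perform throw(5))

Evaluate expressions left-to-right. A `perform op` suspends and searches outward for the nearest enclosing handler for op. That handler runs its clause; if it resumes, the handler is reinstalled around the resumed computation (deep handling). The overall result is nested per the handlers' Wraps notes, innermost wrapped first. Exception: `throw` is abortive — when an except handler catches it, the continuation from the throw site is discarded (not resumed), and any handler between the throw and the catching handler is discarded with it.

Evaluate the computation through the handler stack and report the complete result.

Answer: [[(21, 3)]]

Evaluation trace:
get @ H1 ⇒ 3
put(3) @ H1 ⇒ s:=3
throw(5) @ H0 caught ⇒ 21
H1 returns (21, 3)
H2 returns [(21, 3)]
H3 returns [[(21, 3)]]
= [[(21, 3)]]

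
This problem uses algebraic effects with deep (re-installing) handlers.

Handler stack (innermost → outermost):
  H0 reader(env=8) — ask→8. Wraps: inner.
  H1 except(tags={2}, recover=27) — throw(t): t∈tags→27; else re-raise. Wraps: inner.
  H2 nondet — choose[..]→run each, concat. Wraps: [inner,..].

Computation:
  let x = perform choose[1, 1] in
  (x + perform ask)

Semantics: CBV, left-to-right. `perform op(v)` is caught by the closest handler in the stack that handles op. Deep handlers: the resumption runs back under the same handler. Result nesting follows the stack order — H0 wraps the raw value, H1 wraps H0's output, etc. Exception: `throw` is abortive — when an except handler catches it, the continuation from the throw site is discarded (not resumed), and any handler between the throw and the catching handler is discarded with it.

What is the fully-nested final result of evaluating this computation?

Step-by-step:
choose[1, 1] @ H2
  branch[0] choose=1:
    ask @ H0 ⇒ 8
    H0 returns 9
    H1 returns 9
    H2 returns [9]
  branch[1] choose=1:
    ask @ H0 ⇒ 8
    H0 returns 9
    H1 returns 9
    H2 returns [9]
= [9, 9]

Answer: [9, 9]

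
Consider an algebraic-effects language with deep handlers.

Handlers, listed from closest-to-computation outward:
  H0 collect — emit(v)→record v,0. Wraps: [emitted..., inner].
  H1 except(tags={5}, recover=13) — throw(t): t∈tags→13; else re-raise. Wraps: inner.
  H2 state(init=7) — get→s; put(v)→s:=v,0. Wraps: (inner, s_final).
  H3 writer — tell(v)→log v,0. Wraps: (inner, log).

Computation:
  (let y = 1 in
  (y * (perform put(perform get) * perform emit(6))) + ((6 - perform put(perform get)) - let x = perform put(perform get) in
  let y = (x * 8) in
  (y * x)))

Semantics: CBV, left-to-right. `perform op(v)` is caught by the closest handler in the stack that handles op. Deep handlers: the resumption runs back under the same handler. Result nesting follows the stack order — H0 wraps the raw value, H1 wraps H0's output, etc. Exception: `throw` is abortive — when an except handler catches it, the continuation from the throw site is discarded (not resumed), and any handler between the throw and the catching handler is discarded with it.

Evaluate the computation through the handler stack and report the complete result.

Working:
get @ H2 ⇒ 7
put(7) @ H2 ⇒ s:=7
emit(6) @ H0 ⇒ out+=6
get @ H2 ⇒ 7
put(7) @ H2 ⇒ s:=7
get @ H2 ⇒ 7
put(7) @ H2 ⇒ s:=7
H0 returns [6, 6]
H1 returns [6, 6]
H2 returns ([6, 6], 7)
H3 returns (([6, 6], 7), ())
= (([6, 6], 7), ())

Answer: (([6, 6], 7), ())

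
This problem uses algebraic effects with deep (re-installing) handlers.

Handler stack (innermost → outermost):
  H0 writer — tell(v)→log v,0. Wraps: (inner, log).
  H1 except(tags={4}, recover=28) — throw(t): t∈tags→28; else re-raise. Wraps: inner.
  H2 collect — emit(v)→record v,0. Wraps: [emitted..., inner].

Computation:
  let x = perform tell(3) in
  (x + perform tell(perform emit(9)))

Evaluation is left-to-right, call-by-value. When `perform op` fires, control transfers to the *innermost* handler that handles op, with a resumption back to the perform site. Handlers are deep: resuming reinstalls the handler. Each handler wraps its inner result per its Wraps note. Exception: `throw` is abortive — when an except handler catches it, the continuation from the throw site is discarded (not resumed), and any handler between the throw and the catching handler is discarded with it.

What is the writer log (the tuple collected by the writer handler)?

Answer: (3, 0)

Evaluation trace:
tell(3) @ H0 ⇒ log+=3
emit(9) @ H2 ⇒ out+=9
tell(0) @ H0 ⇒ log+=0
H0 returns (0, (3, 0))
H1 returns (0, (3, 0))
H2 returns [9, (0, (3, 0))]
= [9, (0, (3, 0))]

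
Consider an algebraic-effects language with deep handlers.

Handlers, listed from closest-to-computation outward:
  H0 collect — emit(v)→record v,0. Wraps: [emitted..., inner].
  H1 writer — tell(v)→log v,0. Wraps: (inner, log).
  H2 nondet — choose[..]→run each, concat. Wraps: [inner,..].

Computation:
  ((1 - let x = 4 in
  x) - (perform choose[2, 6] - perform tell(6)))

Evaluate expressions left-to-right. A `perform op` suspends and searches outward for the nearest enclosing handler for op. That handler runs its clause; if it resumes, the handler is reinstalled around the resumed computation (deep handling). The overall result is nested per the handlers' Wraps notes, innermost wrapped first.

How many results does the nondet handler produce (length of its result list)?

Evaluation trace:
choose[2, 6] @ H2
  branch[0] choose=2:
    tell(6) @ H1 ⇒ log+=6
    H0 returns [-5]
    H1 returns ([-5], (6))
    H2 returns [([-5], (6))]
  branch[1] choose=6:
    tell(6) @ H1 ⇒ log+=6
    H0 returns [-9]
    H1 returns ([-9], (6))
    H2 returns [([-9], (6))]
= [([-5], (6)), ([-9], (6))]

Answer: 2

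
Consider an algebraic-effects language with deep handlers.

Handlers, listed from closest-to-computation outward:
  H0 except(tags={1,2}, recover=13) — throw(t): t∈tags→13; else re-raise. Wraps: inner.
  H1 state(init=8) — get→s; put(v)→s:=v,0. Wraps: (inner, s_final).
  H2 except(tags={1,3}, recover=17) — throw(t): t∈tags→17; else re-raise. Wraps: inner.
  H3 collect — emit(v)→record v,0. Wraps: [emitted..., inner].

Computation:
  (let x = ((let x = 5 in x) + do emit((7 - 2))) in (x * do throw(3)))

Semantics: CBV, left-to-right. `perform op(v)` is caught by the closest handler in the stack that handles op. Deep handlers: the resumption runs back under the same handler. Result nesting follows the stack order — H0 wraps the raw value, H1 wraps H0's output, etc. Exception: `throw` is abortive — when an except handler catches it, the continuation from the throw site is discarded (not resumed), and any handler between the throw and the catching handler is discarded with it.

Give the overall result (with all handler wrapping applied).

Evaluation trace:
emit(5) @ H3 ⇒ out+=5
throw(3) @ H0 re-raised
throw(3) @ H2 caught ⇒ 17
H3 returns [5, 17]
= [5, 17]

Answer: [5, 17]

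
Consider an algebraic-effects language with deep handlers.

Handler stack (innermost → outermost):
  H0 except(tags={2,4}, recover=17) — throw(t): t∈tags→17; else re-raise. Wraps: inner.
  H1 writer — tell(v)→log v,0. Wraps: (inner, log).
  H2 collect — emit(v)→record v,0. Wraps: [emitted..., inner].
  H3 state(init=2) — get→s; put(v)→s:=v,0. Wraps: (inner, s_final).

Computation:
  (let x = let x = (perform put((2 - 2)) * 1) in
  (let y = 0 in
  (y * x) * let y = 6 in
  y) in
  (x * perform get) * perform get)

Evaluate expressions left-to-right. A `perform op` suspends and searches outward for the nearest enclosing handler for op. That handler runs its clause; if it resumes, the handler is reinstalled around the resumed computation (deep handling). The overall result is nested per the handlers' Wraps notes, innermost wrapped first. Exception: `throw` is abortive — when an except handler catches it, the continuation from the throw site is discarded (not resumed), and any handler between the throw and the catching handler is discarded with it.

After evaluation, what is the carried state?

Answer: 0

Working:
put(0) @ H3 ⇒ s:=0
get @ H3 ⇒ 0
get @ H3 ⇒ 0
H0 returns 0
H1 returns (0, ())
H2 returns [(0, ())]
H3 returns ([(0, ())], 0)
= ([(0, ())], 0)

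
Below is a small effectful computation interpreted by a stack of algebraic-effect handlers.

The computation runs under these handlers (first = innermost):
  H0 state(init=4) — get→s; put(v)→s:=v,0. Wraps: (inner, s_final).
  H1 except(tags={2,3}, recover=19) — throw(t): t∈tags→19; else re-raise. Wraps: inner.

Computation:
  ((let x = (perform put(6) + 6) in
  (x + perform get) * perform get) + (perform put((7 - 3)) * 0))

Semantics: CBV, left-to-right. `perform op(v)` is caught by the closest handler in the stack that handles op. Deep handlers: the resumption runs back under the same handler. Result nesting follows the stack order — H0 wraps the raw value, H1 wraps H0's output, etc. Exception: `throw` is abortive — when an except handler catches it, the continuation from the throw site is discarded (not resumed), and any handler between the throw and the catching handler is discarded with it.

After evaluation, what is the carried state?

Answer: 4

Working:
put(6) @ H0 ⇒ s:=6
get @ H0 ⇒ 6
get @ H0 ⇒ 6
put(4) @ H0 ⇒ s:=4
H0 returns (72, 4)
H1 returns (72, 4)
= (72, 4)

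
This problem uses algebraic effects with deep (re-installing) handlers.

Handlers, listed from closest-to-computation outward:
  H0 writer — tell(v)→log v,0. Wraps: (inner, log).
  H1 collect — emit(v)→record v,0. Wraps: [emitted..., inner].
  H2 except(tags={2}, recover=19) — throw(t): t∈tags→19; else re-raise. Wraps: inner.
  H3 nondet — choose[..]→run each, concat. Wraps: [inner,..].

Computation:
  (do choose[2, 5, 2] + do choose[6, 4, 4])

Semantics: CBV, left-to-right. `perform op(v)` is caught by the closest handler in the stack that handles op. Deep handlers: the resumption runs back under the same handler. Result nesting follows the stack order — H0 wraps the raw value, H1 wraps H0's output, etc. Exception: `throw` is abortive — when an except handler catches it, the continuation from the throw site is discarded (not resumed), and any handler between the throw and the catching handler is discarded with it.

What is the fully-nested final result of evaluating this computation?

Evaluation trace:
choose[2, 5, 2] @ H3
  branch[0] choose=2:
    choose[6, 4, 4] @ H3
      branch[0] choose=6:
        H0 returns (8, ())
        H1 returns [(8, ())]
        H2 returns [(8, ())]
        H3 returns [[(8, ())]]
      branch[1] choose=4:
        H0 returns (6, ())
        H1 returns [(6, ())]
        H2 returns [(6, ())]
        H3 returns [[(6, ())]]
      branch[2] choose=4:
        H0 returns (6, ())
        H1 returns [(6, ())]
        H2 returns [(6, ())]
        H3 returns [[(6, ())]]
  branch[1] choose=5:
    choose[6, 4, 4] @ H3
      branch[0] choose=6:
        H0 returns (11, ())
        H1 returns [(11, ())]
        H2 returns [(11, ())]
        H3 returns [[(11, ())]]
      branch[1] choose=4:
        H0 returns (9, ())
        H1 returns [(9, ())]
        H2 returns [(9, ())]
        H3 returns [[(9, ())]]
      branch[2] choose=4:
        H0 returns (9, ())
        H1 returns [(9, ())]
        H2 returns [(9, ())]
        H3 returns [[(9, ())]]
  branch[2] choose=2:
    choose[6, 4, 4] @ H3
      branch[0] choose=6:
        H0 returns (8, ())
        H1 returns [(8, ())]
        H2 returns [(8, ())]
        H3 returns [[(8, ())]]
      branch[1] choose=4:
        H0 returns (6, ())
        H1 returns [(6, ())]
        H2 returns [(6, ())]
        H3 returns [[(6, ())]]
      branch[2] choose=4:
        H0 returns (6, ())
        H1 returns [(6, ())]
        H2 returns [(6, ())]
        H3 returns [[(6, ())]]
= [[(8, ())], [(6, ())], [(6, ())], [(11, ())], [(9, ())], [(9, ())], [(8, ())], [(6, ())], [(6, ())]]

Answer: [[(8, ())], [(6, ())], [(6, ())], [(11, ())], [(9, ())], [(9, ())], [(8, ())], [(6, ())], [(6, ())]]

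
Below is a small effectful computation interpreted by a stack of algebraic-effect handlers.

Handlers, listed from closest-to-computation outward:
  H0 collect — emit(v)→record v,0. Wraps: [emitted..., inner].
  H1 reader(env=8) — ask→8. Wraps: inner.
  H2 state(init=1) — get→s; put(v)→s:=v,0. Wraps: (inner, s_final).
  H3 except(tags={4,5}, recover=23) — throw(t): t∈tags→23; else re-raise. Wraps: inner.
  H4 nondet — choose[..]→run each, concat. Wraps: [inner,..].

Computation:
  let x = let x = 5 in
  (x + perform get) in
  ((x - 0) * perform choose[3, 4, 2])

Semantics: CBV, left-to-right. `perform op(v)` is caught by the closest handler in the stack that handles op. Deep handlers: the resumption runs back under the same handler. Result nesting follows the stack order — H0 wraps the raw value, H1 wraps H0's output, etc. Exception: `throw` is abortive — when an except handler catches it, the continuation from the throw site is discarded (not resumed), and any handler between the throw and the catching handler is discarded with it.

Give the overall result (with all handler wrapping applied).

Answer: [([18], 1), ([24], 1), ([12], 1)]

Evaluation trace:
get @ H2 ⇒ 1
choose[3, 4, 2] @ H4
  branch[0] choose=3:
    H0 returns [18]
    H1 returns [18]
    H2 returns ([18], 1)
    H3 returns ([18], 1)
    H4 returns [([18], 1)]
  branch[1] choose=4:
    H0 returns [24]
    H1 returns [24]
    H2 returns ([24], 1)
    H3 returns ([24], 1)
    H4 returns [([24], 1)]
  branch[2] choose=2:
    H0 returns [12]
    H1 returns [12]
    H2 returns ([12], 1)
    H3 returns ([12], 1)
    H4 returns [([12], 1)]
= [([18], 1), ([24], 1), ([12], 1)]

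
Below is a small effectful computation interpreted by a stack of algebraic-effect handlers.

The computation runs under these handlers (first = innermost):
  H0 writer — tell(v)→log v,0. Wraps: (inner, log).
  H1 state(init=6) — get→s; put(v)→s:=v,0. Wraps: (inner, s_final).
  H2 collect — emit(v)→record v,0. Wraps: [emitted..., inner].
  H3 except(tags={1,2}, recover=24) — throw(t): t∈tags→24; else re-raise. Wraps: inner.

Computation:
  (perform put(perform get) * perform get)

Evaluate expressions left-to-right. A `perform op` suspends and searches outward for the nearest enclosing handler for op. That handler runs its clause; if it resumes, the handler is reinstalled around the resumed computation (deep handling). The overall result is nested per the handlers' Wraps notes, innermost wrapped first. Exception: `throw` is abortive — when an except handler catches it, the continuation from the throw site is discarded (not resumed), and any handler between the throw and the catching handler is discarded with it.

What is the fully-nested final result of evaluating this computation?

Step-by-step:
get @ H1 ⇒ 6
put(6) @ H1 ⇒ s:=6
get @ H1 ⇒ 6
H0 returns (0, ())
H1 returns ((0, ()), 6)
H2 returns [((0, ()), 6)]
H3 returns [((0, ()), 6)]
= [((0, ()), 6)]

Answer: [((0, ()), 6)]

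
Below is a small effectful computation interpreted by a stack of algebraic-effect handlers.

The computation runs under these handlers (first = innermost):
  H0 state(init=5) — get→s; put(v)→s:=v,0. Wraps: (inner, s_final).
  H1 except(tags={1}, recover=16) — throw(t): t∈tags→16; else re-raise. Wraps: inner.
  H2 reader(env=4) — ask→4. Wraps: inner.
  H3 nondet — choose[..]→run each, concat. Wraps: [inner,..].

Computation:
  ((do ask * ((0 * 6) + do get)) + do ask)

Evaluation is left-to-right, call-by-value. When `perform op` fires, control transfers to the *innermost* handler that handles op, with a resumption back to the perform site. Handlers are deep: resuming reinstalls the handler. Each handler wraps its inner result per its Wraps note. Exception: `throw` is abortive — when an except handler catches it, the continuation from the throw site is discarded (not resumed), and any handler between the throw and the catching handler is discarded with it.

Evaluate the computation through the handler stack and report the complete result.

Step-by-step:
ask @ H2 ⇒ 4
get @ H0 ⇒ 5
ask @ H2 ⇒ 4
H0 returns (24, 5)
H1 returns (24, 5)
H2 returns (24, 5)
H3 returns [(24, 5)]
= [(24, 5)]

Answer: [(24, 5)]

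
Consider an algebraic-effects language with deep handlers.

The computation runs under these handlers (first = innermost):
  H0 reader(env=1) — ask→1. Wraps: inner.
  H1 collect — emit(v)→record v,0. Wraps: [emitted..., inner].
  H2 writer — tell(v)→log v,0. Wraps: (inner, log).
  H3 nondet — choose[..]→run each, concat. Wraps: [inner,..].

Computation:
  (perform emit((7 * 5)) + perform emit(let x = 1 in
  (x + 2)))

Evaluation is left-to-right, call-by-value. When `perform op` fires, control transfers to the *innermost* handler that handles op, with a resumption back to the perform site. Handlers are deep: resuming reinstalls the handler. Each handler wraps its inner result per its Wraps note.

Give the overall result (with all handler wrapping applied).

Step-by-step:
emit(35) @ H1 ⇒ out+=35
emit(3) @ H1 ⇒ out+=3
H0 returns 0
H1 returns [35, 3, 0]
H2 returns ([35, 3, 0], ())
H3 returns [([35, 3, 0], ())]
= [([35, 3, 0], ())]

Answer: [([35, 3, 0], ())]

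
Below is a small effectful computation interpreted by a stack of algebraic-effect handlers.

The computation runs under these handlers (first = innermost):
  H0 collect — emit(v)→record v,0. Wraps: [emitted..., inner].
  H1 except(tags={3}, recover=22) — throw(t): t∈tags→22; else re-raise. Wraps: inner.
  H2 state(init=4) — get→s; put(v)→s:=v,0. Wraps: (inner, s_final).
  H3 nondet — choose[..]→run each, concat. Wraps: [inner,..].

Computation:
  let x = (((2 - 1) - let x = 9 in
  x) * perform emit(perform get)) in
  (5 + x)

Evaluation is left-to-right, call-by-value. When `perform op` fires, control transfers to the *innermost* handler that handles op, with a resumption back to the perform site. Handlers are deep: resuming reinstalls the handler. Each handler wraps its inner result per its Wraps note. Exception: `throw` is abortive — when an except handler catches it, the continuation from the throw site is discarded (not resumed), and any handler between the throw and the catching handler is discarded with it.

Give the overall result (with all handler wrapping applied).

Answer: [([4, 5], 4)]

Step-by-step:
get @ H2 ⇒ 4
emit(4) @ H0 ⇒ out+=4
H0 returns [4, 5]
H1 returns [4, 5]
H2 returns ([4, 5], 4)
H3 returns [([4, 5], 4)]
= [([4, 5], 4)]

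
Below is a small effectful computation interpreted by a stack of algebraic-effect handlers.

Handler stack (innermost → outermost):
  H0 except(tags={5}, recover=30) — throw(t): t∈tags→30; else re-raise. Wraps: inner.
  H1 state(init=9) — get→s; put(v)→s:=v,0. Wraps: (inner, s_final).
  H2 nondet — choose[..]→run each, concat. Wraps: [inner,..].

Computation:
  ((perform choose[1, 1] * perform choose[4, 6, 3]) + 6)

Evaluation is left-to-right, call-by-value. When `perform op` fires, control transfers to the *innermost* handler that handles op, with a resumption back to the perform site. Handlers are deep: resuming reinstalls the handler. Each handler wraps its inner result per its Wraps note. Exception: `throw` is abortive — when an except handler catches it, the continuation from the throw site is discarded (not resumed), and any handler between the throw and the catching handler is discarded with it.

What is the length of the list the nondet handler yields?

Step-by-step:
choose[1, 1] @ H2
  branch[0] choose=1:
    choose[4, 6, 3] @ H2
      branch[0] choose=4:
        H0 returns 10
        H1 returns (10, 9)
        H2 returns [(10, 9)]
      branch[1] choose=6:
        H0 returns 12
        H1 returns (12, 9)
        H2 returns [(12, 9)]
      branch[2] choose=3:
        H0 returns 9
        H1 returns (9, 9)
        H2 returns [(9, 9)]
  branch[1] choose=1:
    choose[4, 6, 3] @ H2
      branch[0] choose=4:
        H0 returns 10
        H1 returns (10, 9)
        H2 returns [(10, 9)]
      branch[1] choose=6:
        H0 returns 12
        H1 returns (12, 9)
        H2 returns [(12, 9)]
      branch[2] choose=3:
        H0 returns 9
        H1 returns (9, 9)
        H2 returns [(9, 9)]
= [(10, 9), (12, 9), (9, 9), (10, 9), (12, 9), (9, 9)]

Answer: 6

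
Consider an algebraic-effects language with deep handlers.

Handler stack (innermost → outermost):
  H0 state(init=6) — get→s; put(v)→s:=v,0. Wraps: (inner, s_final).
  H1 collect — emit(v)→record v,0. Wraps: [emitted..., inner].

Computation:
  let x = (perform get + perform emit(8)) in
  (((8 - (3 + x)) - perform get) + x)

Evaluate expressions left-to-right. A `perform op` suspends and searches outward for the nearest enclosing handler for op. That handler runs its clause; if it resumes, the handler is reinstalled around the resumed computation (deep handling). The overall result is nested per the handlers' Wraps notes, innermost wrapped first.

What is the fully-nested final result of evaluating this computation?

Working:
get @ H0 ⇒ 6
emit(8) @ H1 ⇒ out+=8
get @ H0 ⇒ 6
H0 returns (-1, 6)
H1 returns [8, (-1, 6)]
= [8, (-1, 6)]

Answer: [8, (-1, 6)]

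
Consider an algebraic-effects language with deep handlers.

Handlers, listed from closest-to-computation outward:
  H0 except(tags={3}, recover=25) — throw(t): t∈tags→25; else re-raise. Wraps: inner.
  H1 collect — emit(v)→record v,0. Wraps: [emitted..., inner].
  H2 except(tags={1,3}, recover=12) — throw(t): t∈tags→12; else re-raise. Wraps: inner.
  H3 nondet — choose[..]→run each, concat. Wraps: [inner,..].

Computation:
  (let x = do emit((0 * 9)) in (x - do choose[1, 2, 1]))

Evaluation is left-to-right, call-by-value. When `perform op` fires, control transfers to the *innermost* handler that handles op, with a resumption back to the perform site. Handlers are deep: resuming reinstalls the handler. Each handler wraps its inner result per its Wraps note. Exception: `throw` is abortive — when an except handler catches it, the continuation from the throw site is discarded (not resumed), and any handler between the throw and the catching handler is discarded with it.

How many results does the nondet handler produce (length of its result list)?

Working:
emit(0) @ H1 ⇒ out+=0
choose[1, 2, 1] @ H3
  branch[0] choose=1:
    H0 returns -1
    H1 returns [0, -1]
    H2 returns [0, -1]
    H3 returns [[0, -1]]
  branch[1] choose=2:
    H0 returns -2
    H1 returns [0, -2]
    H2 returns [0, -2]
    H3 returns [[0, -2]]
  branch[2] choose=1:
    H0 returns -1
    H1 returns [0, -1]
    H2 returns [0, -1]
    H3 returns [[0, -1]]
= [[0, -1], [0, -2], [0, -1]]

Answer: 3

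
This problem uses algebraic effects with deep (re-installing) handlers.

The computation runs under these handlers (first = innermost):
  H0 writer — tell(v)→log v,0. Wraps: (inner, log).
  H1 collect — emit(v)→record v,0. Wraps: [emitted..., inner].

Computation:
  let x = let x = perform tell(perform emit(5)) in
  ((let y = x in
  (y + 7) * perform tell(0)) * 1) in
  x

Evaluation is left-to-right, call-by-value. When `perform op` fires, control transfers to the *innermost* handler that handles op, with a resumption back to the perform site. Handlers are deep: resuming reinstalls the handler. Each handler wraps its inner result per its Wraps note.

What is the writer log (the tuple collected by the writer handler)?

Answer: (0, 0)

Step-by-step:
emit(5) @ H1 ⇒ out+=5
tell(0) @ H0 ⇒ log+=0
tell(0) @ H0 ⇒ log+=0
H0 returns (0, (0, 0))
H1 returns [5, (0, (0, 0))]
= [5, (0, (0, 0))]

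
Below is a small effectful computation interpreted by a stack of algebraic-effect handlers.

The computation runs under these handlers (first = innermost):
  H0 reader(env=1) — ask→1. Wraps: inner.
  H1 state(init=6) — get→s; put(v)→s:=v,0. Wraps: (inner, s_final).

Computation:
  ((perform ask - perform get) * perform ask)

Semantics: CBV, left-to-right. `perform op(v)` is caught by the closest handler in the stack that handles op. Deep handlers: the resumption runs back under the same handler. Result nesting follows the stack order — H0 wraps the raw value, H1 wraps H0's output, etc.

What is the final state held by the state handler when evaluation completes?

Evaluation trace:
ask @ H0 ⇒ 1
get @ H1 ⇒ 6
ask @ H0 ⇒ 1
H0 returns -5
H1 returns (-5, 6)
= (-5, 6)

Answer: 6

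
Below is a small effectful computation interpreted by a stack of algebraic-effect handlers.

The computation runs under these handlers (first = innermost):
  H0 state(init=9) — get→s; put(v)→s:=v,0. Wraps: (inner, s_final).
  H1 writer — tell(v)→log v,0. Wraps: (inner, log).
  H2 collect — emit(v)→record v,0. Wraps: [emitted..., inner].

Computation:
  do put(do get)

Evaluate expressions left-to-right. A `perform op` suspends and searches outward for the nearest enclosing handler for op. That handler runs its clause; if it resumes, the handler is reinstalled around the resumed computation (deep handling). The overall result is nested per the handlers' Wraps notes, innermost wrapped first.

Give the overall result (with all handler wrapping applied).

Evaluation trace:
get @ H0 ⇒ 9
put(9) @ H0 ⇒ s:=9
H0 returns (0, 9)
H1 returns ((0, 9), ())
H2 returns [((0, 9), ())]
= [((0, 9), ())]

Answer: [((0, 9), ())]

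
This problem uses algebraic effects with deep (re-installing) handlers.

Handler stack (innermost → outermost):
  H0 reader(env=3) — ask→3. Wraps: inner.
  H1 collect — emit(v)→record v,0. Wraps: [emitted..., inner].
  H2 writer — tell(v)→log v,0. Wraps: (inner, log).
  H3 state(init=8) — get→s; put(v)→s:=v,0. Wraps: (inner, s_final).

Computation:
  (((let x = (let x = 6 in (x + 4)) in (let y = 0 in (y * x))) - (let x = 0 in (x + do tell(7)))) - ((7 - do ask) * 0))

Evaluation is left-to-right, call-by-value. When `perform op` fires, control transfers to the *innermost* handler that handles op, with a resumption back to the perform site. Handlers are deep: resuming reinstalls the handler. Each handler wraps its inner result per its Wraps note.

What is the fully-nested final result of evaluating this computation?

Step-by-step:
tell(7) @ H2 ⇒ log+=7
ask @ H0 ⇒ 3
H0 returns 0
H1 returns [0]
H2 returns ([0], (7))
H3 returns (([0], (7)), 8)
= (([0], (7)), 8)

Answer: (([0], (7)), 8)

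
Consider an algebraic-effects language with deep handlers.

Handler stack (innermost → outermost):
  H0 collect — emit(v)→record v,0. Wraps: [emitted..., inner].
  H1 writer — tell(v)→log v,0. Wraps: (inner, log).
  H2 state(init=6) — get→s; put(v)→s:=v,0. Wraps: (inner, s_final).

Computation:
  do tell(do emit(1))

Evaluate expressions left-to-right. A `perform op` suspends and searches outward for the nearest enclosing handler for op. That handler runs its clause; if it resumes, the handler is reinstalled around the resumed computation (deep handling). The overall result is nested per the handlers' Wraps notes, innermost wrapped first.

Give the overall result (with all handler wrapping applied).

Evaluation trace:
emit(1) @ H0 ⇒ out+=1
tell(0) @ H1 ⇒ log+=0
H0 returns [1, 0]
H1 returns ([1, 0], (0))
H2 returns (([1, 0], (0)), 6)
= (([1, 0], (0)), 6)

Answer: (([1, 0], (0)), 6)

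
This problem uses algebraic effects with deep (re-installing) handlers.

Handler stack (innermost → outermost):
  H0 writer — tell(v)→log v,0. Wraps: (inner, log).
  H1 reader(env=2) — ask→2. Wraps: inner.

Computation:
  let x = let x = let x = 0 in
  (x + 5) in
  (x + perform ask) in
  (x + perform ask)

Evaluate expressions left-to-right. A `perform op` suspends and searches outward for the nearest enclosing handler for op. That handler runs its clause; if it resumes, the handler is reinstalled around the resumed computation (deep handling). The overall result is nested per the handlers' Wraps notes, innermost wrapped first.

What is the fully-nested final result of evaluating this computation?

Answer: (9, ())

Step-by-step:
ask @ H1 ⇒ 2
ask @ H1 ⇒ 2
H0 returns (9, ())
H1 returns (9, ())
= (9, ())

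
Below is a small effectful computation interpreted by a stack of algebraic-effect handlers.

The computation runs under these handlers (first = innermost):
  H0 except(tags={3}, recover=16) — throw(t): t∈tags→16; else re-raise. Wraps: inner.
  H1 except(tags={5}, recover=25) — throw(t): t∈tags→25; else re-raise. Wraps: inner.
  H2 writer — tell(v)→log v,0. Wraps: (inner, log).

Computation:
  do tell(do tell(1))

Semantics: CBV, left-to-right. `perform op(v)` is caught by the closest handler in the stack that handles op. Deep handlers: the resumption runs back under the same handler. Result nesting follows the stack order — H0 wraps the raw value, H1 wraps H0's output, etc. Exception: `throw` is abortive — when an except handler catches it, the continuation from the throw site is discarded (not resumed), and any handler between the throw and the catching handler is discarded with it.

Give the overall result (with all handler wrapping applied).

Answer: (0, (1, 0))

Step-by-step:
tell(1) @ H2 ⇒ log+=1
tell(0) @ H2 ⇒ log+=0
H0 returns 0
H1 returns 0
H2 returns (0, (1, 0))
= (0, (1, 0))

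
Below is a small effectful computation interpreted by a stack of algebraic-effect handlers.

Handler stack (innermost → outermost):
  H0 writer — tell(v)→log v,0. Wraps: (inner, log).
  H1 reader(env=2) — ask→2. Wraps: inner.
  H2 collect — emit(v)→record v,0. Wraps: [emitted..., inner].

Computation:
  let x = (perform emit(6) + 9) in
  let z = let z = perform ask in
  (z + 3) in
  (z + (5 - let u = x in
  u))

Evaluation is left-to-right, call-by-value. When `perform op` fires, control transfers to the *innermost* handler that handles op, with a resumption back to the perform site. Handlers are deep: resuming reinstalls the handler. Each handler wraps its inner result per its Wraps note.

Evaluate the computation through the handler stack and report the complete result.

Step-by-step:
emit(6) @ H2 ⇒ out+=6
ask @ H1 ⇒ 2
H0 returns (1, ())
H1 returns (1, ())
H2 returns [6, (1, ())]
= [6, (1, ())]

Answer: [6, (1, ())]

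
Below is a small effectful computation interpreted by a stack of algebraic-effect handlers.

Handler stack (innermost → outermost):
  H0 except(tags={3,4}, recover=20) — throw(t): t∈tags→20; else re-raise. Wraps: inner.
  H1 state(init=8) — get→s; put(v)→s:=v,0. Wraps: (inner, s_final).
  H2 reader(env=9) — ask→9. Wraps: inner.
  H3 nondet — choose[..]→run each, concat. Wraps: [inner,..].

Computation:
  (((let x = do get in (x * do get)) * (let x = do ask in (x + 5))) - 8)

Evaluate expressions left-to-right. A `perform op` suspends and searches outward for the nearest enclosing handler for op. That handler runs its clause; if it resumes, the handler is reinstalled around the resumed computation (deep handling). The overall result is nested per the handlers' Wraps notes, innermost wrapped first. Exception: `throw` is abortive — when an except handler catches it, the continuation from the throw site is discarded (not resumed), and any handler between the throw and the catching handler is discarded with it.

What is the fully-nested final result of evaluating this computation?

Answer: [(888, 8)]

Working:
get @ H1 ⇒ 8
get @ H1 ⇒ 8
ask @ H2 ⇒ 9
H0 returns 888
H1 returns (888, 8)
H2 returns (888, 8)
H3 returns [(888, 8)]
= [(888, 8)]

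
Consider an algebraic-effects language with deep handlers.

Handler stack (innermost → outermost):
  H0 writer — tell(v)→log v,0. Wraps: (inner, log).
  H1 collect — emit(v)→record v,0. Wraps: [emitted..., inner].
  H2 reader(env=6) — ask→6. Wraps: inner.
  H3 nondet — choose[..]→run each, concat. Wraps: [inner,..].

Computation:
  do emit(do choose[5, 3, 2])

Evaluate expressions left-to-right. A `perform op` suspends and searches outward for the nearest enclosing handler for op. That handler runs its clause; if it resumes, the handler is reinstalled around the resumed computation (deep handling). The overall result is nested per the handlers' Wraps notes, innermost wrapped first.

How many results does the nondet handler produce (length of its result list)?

Step-by-step:
choose[5, 3, 2] @ H3
  branch[0] choose=5:
    emit(5) @ H1 ⇒ out+=5
    H0 returns (0, ())
    H1 returns [5, (0, ())]
    H2 returns [5, (0, ())]
    H3 returns [[5, (0, ())]]
  branch[1] choose=3:
    emit(3) @ H1 ⇒ out+=3
    H0 returns (0, ())
    H1 returns [3, (0, ())]
    H2 returns [3, (0, ())]
    H3 returns [[3, (0, ())]]
  branch[2] choose=2:
    emit(2) @ H1 ⇒ out+=2
    H0 returns (0, ())
    H1 returns [2, (0, ())]
    H2 returns [2, (0, ())]
    H3 returns [[2, (0, ())]]
= [[5, (0, ())], [3, (0, ())], [2, (0, ())]]

Answer: 3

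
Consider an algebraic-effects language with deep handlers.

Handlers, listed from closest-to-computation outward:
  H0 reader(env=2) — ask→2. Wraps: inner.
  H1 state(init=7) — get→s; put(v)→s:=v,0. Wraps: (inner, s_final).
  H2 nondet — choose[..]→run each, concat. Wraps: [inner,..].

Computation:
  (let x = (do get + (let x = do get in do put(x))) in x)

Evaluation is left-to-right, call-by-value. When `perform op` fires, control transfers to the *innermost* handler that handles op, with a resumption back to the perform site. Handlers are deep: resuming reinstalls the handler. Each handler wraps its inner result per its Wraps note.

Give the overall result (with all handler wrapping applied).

Step-by-step:
get @ H1 ⇒ 7
get @ H1 ⇒ 7
put(7) @ H1 ⇒ s:=7
H0 returns 7
H1 returns (7, 7)
H2 returns [(7, 7)]
= [(7, 7)]

Answer: [(7, 7)]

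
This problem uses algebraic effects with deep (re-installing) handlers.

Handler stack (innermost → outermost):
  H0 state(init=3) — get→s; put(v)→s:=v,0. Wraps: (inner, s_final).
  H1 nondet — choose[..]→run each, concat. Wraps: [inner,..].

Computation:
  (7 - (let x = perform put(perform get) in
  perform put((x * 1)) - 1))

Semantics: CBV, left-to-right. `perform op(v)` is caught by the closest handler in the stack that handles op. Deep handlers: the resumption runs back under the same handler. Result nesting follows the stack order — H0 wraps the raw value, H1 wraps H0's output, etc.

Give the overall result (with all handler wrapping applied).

Answer: [(8, 0)]

Step-by-step:
get @ H0 ⇒ 3
put(3) @ H0 ⇒ s:=3
put(0) @ H0 ⇒ s:=0
H0 returns (8, 0)
H1 returns [(8, 0)]
= [(8, 0)]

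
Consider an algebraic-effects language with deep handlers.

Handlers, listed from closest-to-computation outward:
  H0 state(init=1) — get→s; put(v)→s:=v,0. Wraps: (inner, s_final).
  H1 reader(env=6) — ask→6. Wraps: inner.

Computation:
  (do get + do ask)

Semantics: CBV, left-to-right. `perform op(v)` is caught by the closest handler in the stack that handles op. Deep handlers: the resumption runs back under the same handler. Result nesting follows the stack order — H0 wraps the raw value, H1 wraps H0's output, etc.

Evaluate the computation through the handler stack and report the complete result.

Answer: (7, 1)

Step-by-step:
get @ H0 ⇒ 1
ask @ H1 ⇒ 6
H0 returns (7, 1)
H1 returns (7, 1)
= (7, 1)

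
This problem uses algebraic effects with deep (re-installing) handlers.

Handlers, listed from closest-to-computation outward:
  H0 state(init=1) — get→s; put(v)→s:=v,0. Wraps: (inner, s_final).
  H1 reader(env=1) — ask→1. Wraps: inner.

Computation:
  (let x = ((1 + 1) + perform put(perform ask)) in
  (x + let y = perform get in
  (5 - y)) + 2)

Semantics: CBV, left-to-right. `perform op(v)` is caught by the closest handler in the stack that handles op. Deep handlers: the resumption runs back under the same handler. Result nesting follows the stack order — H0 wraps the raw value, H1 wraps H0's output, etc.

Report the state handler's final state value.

Answer: 1

Working:
ask @ H1 ⇒ 1
put(1) @ H0 ⇒ s:=1
get @ H0 ⇒ 1
H0 returns (8, 1)
H1 returns (8, 1)
= (8, 1)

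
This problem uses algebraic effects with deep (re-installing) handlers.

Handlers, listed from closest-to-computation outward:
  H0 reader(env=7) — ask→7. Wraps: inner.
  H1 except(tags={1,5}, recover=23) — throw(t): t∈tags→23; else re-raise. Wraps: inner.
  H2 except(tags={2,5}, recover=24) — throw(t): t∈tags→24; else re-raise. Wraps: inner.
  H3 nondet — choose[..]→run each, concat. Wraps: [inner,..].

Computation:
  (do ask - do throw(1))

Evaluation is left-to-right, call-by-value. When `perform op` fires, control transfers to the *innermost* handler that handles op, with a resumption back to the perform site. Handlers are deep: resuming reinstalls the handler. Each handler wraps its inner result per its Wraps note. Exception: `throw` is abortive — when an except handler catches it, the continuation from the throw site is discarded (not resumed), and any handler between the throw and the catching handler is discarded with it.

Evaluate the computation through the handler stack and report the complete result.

Working:
ask @ H0 ⇒ 7
throw(1) @ H1 caught ⇒ 23
H2 returns 23
H3 returns [23]
= [23]

Answer: [23]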